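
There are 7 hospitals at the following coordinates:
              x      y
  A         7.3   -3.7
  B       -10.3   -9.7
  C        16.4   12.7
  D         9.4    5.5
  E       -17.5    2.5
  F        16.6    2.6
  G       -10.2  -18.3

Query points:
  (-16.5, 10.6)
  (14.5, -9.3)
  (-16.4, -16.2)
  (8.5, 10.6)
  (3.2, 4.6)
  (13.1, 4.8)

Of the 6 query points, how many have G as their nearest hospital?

1

(-16.5, 10.6) — d² to each: A:770.93, B:450.53, C:1086.82, D:696.82, E:66.61, F:1159.61, G:874.9 → nearest is E
(14.5, -9.3) — d² to each: A:83.2, B:615.2, C:487.61, D:245.05, E:1163.24, F:146.02, G:691.09 → nearest is A
(-16.4, -16.2) — d² to each: A:717.94, B:79.46, C:1911.05, D:1136.53, E:350.9, F:1442.44, G:42.85 → nearest is G
(8.5, 10.6) — d² to each: A:205.93, B:765.53, C:66.82, D:26.82, E:741.61, F:129.61, G:1184.9 → nearest is D
(3.2, 4.6) — d² to each: A:85.7, B:386.74, C:239.85, D:39.25, E:432.9, F:183.56, G:703.97 → nearest is D
(13.1, 4.8) — d² to each: A:105.89, B:757.81, C:73.3, D:14.18, E:941.65, F:17.09, G:1076.5 → nearest is D
1 of the 6 points has G as nearest.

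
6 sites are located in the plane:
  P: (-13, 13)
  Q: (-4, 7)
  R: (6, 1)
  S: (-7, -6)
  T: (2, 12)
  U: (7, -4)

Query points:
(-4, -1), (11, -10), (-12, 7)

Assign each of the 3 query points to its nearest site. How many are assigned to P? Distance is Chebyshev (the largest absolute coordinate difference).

(-4, -1) — d to each: P:14, Q:8, R:10, S:5, T:13, U:11 → nearest is S
(11, -10) — d to each: P:24, Q:17, R:11, S:18, T:22, U:6 → nearest is U
(-12, 7) — d to each: P:6, Q:8, R:18, S:13, T:14, U:19 → nearest is P
1 of the 3 points has P as nearest.

1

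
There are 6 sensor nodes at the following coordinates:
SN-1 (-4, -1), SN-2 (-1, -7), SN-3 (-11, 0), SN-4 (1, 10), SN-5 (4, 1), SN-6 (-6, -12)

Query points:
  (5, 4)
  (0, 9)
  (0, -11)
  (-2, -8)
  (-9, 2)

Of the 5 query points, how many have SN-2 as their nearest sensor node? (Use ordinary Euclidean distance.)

(5, 4) — d² to each: SN-1:106, SN-2:157, SN-3:272, SN-4:52, SN-5:10, SN-6:377 → nearest is SN-5
(0, 9) — d² to each: SN-1:116, SN-2:257, SN-3:202, SN-4:2, SN-5:80, SN-6:477 → nearest is SN-4
(0, -11) — d² to each: SN-1:116, SN-2:17, SN-3:242, SN-4:442, SN-5:160, SN-6:37 → nearest is SN-2
(-2, -8) — d² to each: SN-1:53, SN-2:2, SN-3:145, SN-4:333, SN-5:117, SN-6:32 → nearest is SN-2
(-9, 2) — d² to each: SN-1:34, SN-2:145, SN-3:8, SN-4:164, SN-5:170, SN-6:205 → nearest is SN-3
2 of the 5 points have SN-2 as nearest.

2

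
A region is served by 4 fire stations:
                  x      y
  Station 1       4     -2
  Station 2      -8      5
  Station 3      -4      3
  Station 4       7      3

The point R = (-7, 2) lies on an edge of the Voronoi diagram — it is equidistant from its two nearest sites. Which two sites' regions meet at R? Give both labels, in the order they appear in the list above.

Station 2 and Station 3

Squared distances from R to each site:
d²(R, Station 1) = (-7−4)² + (2−(-2))² = 121 + 16 = 137
d²(R, Station 2) = (-7−(-8))² + (2−5)² = 1 + 9 = 10
d²(R, Station 3) = (-7−(-4))² + (2−3)² = 9 + 1 = 10
d²(R, Station 4) = (-7−7)² + (2−3)² = 196 + 1 = 197
R is equidistant from Station 2 and Station 3 (both at squared distance 10), and every other site is strictly farther — so R lies on the Station 2–Station 3 Voronoi edge.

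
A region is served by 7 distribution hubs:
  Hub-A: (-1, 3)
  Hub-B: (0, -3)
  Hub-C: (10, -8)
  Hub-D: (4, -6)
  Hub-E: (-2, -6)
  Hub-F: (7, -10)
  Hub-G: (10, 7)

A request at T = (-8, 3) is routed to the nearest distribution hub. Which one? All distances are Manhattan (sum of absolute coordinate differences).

d(T, Hub-A) = |-8−(-1)| + |3−3| = 7 + 0 = 7
d(T, Hub-B) = |-8−0| + |3−(-3)| = 8 + 6 = 14
d(T, Hub-C) = |-8−10| + |3−(-8)| = 18 + 11 = 29
d(T, Hub-D) = |-8−4| + |3−(-6)| = 12 + 9 = 21
d(T, Hub-E) = |-8−(-2)| + |3−(-6)| = 6 + 9 = 15
d(T, Hub-F) = |-8−7| + |3−(-10)| = 15 + 13 = 28
d(T, Hub-G) = |-8−10| + |3−7| = 18 + 4 = 22
Minimum is at Hub-A.

Hub-A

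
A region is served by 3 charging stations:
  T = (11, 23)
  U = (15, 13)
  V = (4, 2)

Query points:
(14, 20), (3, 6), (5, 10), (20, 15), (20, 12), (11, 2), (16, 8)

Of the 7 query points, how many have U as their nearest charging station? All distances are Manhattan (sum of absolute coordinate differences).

3

(14, 20) — d to each: T:6, U:8, V:28 → nearest is T
(3, 6) — d to each: T:25, U:19, V:5 → nearest is V
(5, 10) — d to each: T:19, U:13, V:9 → nearest is V
(20, 15) — d to each: T:17, U:7, V:29 → nearest is U
(20, 12) — d to each: T:20, U:6, V:26 → nearest is U
(11, 2) — d to each: T:21, U:15, V:7 → nearest is V
(16, 8) — d to each: T:20, U:6, V:18 → nearest is U
3 of the 7 points have U as nearest.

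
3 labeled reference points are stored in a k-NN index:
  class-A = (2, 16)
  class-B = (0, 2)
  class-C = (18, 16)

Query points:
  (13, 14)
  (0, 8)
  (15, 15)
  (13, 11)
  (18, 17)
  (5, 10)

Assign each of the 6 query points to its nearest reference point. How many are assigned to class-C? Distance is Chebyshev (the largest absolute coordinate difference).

4

(13, 14) — d to each: class-A:11, class-B:13, class-C:5 → nearest is class-C
(0, 8) — d to each: class-A:8, class-B:6, class-C:18 → nearest is class-B
(15, 15) — d to each: class-A:13, class-B:15, class-C:3 → nearest is class-C
(13, 11) — d to each: class-A:11, class-B:13, class-C:5 → nearest is class-C
(18, 17) — d to each: class-A:16, class-B:18, class-C:1 → nearest is class-C
(5, 10) — d to each: class-A:6, class-B:8, class-C:13 → nearest is class-A
4 of the 6 points have class-C as nearest.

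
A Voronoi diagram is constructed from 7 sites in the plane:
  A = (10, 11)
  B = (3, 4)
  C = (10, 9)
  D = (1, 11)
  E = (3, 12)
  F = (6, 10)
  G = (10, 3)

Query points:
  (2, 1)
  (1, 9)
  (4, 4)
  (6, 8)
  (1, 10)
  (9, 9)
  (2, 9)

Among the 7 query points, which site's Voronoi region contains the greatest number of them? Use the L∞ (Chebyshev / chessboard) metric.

D

(2, 1) — d to each: A:10, B:3, C:8, D:10, E:11, F:9, G:8 → nearest is B
(1, 9) — d to each: A:9, B:5, C:9, D:2, E:3, F:5, G:9 → nearest is D
(4, 4) — d to each: A:7, B:1, C:6, D:7, E:8, F:6, G:6 → nearest is B
(6, 8) — d to each: A:4, B:4, C:4, D:5, E:4, F:2, G:5 → nearest is F
(1, 10) — d to each: A:9, B:6, C:9, D:1, E:2, F:5, G:9 → nearest is D
(9, 9) — d to each: A:2, B:6, C:1, D:8, E:6, F:3, G:6 → nearest is C
(2, 9) — d to each: A:8, B:5, C:8, D:2, E:3, F:4, G:8 → nearest is D
Tally — B:2, C:1, D:3, F:1. D captures the most (3).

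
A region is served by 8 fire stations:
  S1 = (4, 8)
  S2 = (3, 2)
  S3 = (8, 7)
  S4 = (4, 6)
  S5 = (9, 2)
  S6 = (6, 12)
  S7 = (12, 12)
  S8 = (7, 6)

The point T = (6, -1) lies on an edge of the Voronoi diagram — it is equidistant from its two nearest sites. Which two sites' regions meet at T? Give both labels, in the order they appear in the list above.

S2 and S5

Squared distances from T to each site:
|TS1|² = (6−4)² + (-1−8)² = 4 + 81 = 85
|TS2|² = (6−3)² + (-1−2)² = 9 + 9 = 18
|TS3|² = (6−8)² + (-1−7)² = 4 + 64 = 68
|TS4|² = (6−4)² + (-1−6)² = 4 + 49 = 53
|TS5|² = (6−9)² + (-1−2)² = 9 + 9 = 18
|TS6|² = (6−6)² + (-1−12)² = 0 + 169 = 169
|TS7|² = (6−12)² + (-1−12)² = 36 + 169 = 205
|TS8|² = (6−7)² + (-1−6)² = 1 + 49 = 50
T is equidistant from S2 and S5 (both at squared distance 18), and every other site is strictly farther — so T lies on the S2–S5 Voronoi edge.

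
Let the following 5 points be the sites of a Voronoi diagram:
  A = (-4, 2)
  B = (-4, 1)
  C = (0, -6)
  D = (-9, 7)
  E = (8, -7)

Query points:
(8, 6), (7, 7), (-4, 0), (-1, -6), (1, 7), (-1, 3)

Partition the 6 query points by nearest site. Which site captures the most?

A

(8, 6) — d² to each: A:160, B:169, C:208, D:290, E:169 → nearest is A
(7, 7) — d² to each: A:146, B:157, C:218, D:256, E:197 → nearest is A
(-4, 0) — d² to each: A:4, B:1, C:52, D:74, E:193 → nearest is B
(-1, -6) — d² to each: A:73, B:58, C:1, D:233, E:82 → nearest is C
(1, 7) — d² to each: A:50, B:61, C:170, D:100, E:245 → nearest is A
(-1, 3) — d² to each: A:10, B:13, C:82, D:80, E:181 → nearest is A
Tally — A:4, B:1, C:1. A captures the most (4).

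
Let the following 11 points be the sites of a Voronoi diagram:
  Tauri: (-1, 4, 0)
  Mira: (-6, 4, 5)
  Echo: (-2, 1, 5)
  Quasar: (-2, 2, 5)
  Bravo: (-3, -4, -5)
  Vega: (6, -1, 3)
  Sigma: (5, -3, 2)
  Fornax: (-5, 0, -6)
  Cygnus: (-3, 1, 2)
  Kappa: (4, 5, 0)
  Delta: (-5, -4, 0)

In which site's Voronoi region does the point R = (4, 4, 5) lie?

Compare squared distances (the ordering matches that of the actual distances):
d²(R, Tauri) = 25 + 0 + 25 = 50
d²(R, Mira) = 100 + 0 + 0 = 100
d²(R, Echo) = 36 + 9 + 0 = 45
d²(R, Quasar) = 36 + 4 + 0 = 40
d²(R, Bravo) = 49 + 64 + 100 = 213
d²(R, Vega) = 4 + 25 + 4 = 33
d²(R, Sigma) = 1 + 49 + 9 = 59
d²(R, Fornax) = 81 + 16 + 121 = 218
d²(R, Cygnus) = 49 + 9 + 9 = 67
d²(R, Kappa) = 0 + 1 + 25 = 26
d²(R, Delta) = 81 + 64 + 25 = 170
Minimum is at Kappa.

Kappa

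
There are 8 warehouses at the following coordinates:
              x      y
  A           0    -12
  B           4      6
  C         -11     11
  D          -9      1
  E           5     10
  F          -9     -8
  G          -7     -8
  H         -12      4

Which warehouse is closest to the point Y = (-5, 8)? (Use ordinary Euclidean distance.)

Squared Euclidean distances:
|YA|² = (-5−0)² + (8−(-12))² = 25 + 400 = 425
|YB|² = (-5−4)² + (8−6)² = 81 + 4 = 85
|YC|² = (-5−(-11))² + (8−11)² = 36 + 9 = 45
|YD|² = (-5−(-9))² + (8−1)² = 16 + 49 = 65
|YE|² = (-5−5)² + (8−10)² = 100 + 4 = 104
|YF|² = (-5−(-9))² + (8−(-8))² = 16 + 256 = 272
|YG|² = (-5−(-7))² + (8−(-8))² = 4 + 256 = 260
|YH|² = (-5−(-12))² + (8−4)² = 49 + 16 = 65
The smallest is to C, so Y lies in the Voronoi region of C.

C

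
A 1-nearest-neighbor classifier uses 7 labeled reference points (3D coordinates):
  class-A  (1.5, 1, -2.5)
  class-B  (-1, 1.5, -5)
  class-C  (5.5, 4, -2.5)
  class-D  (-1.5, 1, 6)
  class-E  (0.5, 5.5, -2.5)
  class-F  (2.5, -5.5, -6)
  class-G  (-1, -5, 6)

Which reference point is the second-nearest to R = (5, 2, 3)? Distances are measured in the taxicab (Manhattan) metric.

d(R, class-A) = 3.5 + 1 + 5.5 = 10
d(R, class-B) = 6 + 0.5 + 8 = 14.5
d(R, class-C) = 0.5 + 2 + 5.5 = 8
d(R, class-D) = 6.5 + 1 + 3 = 10.5
d(R, class-E) = 4.5 + 3.5 + 5.5 = 13.5
d(R, class-F) = 2.5 + 7.5 + 9 = 19
d(R, class-G) = 6 + 7 + 3 = 16
Sorted ascending: class-C, class-A, class-D, … — the second-nearest is class-A.

class-A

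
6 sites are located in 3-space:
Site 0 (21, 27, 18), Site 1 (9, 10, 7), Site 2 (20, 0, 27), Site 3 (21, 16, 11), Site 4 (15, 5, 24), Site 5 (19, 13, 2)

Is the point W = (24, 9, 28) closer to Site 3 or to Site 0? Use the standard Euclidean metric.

Site 3

Compare squared distances:
d²(W, Site 3) = (24−21)² + (9−16)² + (28−11)² = 9 + 49 + 289 = 347
d²(W, Site 0) = (24−21)² + (9−27)² + (28−18)² = 9 + 324 + 100 = 433
347 < 433, so Site 3 is closer.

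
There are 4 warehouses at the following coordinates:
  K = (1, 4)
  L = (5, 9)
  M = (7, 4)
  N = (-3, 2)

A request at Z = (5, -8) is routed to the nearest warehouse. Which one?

M

Squared Euclidean distances:
|ZK|² = 16 + 144 = 160
|ZL|² = 0 + 289 = 289
|ZM|² = 4 + 144 = 148
|ZN|² = 64 + 100 = 164
The smallest is to M, so Z lies in the Voronoi region of M.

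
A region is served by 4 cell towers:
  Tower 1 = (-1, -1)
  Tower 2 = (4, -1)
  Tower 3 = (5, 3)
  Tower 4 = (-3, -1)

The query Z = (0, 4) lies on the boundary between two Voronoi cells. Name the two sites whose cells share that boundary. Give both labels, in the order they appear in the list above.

Tower 1 and Tower 3

Squared distances from Z to each site:
d²(Z, Tower 1) = (0−(-1))² + (4−(-1))² = 1 + 25 = 26
d²(Z, Tower 2) = (0−4)² + (4−(-1))² = 16 + 25 = 41
d²(Z, Tower 3) = (0−5)² + (4−3)² = 25 + 1 = 26
d²(Z, Tower 4) = (0−(-3))² + (4−(-1))² = 9 + 25 = 34
Z is equidistant from Tower 1 and Tower 3 (both at squared distance 26), and every other site is strictly farther — so Z lies on the Tower 1–Tower 3 Voronoi edge.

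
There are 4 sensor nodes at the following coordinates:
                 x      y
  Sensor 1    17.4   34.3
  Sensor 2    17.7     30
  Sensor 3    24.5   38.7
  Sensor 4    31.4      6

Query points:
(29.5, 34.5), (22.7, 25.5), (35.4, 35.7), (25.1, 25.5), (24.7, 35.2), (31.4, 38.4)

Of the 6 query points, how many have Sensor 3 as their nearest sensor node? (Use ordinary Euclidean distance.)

(29.5, 34.5) — d² to each: Sensor 1:146.45, Sensor 2:159.49, Sensor 3:42.64, Sensor 4:815.86 → nearest is Sensor 3
(22.7, 25.5) — d² to each: Sensor 1:105.53, Sensor 2:45.25, Sensor 3:177.48, Sensor 4:455.94 → nearest is Sensor 2
(35.4, 35.7) — d² to each: Sensor 1:325.96, Sensor 2:345.78, Sensor 3:127.81, Sensor 4:898.09 → nearest is Sensor 3
(25.1, 25.5) — d² to each: Sensor 1:136.73, Sensor 2:75.01, Sensor 3:174.6, Sensor 4:419.94 → nearest is Sensor 2
(24.7, 35.2) — d² to each: Sensor 1:54.1, Sensor 2:76.04, Sensor 3:12.29, Sensor 4:897.53 → nearest is Sensor 3
(31.4, 38.4) — d² to each: Sensor 1:212.81, Sensor 2:258.25, Sensor 3:47.7, Sensor 4:1049.76 → nearest is Sensor 3
4 of the 6 points have Sensor 3 as nearest.

4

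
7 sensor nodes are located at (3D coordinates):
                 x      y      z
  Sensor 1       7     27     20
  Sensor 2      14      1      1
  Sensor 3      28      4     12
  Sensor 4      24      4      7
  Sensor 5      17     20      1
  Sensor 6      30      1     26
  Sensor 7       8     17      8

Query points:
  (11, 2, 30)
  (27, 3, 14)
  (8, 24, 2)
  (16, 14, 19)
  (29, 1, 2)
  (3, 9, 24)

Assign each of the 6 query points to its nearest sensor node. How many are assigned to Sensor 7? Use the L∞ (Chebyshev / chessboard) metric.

3

(11, 2, 30) — d to each: Sensor 1:25, Sensor 2:29, Sensor 3:18, Sensor 4:23, Sensor 5:29, Sensor 6:19, Sensor 7:22 → nearest is Sensor 3
(27, 3, 14) — d to each: Sensor 1:24, Sensor 2:13, Sensor 3:2, Sensor 4:7, Sensor 5:17, Sensor 6:12, Sensor 7:19 → nearest is Sensor 3
(8, 24, 2) — d to each: Sensor 1:18, Sensor 2:23, Sensor 3:20, Sensor 4:20, Sensor 5:9, Sensor 6:24, Sensor 7:7 → nearest is Sensor 7
(16, 14, 19) — d to each: Sensor 1:13, Sensor 2:18, Sensor 3:12, Sensor 4:12, Sensor 5:18, Sensor 6:14, Sensor 7:11 → nearest is Sensor 7
(29, 1, 2) — d to each: Sensor 1:26, Sensor 2:15, Sensor 3:10, Sensor 4:5, Sensor 5:19, Sensor 6:24, Sensor 7:21 → nearest is Sensor 4
(3, 9, 24) — d to each: Sensor 1:18, Sensor 2:23, Sensor 3:25, Sensor 4:21, Sensor 5:23, Sensor 6:27, Sensor 7:16 → nearest is Sensor 7
3 of the 6 points have Sensor 7 as nearest.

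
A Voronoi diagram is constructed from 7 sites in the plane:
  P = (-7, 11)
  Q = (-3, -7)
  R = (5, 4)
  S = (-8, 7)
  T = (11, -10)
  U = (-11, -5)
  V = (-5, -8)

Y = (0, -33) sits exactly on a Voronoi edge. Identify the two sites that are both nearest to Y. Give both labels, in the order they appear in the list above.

T and V

Squared distances from Y to each site:
|YP|² = (0−(-7))² + (-33−11)² = 49 + 1936 = 1985
|YQ|² = (0−(-3))² + (-33−(-7))² = 9 + 676 = 685
|YR|² = (0−5)² + (-33−4)² = 25 + 1369 = 1394
|YS|² = (0−(-8))² + (-33−7)² = 64 + 1600 = 1664
|YT|² = (0−11)² + (-33−(-10))² = 121 + 529 = 650
|YU|² = (0−(-11))² + (-33−(-5))² = 121 + 784 = 905
|YV|² = (0−(-5))² + (-33−(-8))² = 25 + 625 = 650
Y is equidistant from T and V (both at squared distance 650), and every other site is strictly farther — so Y lies on the T–V Voronoi edge.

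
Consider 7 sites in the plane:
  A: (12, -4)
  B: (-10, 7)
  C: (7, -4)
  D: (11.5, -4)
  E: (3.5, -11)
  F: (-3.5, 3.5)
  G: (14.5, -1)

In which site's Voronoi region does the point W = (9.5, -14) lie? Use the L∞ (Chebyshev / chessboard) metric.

d(W,A) = max(2.5, 10) = 10
d(W,B) = max(19.5, 21) = 21
d(W,C) = max(2.5, 10) = 10
d(W,D) = max(2, 10) = 10
d(W,E) = max(6, 3) = 6
d(W,F) = max(13, 17.5) = 17.5
d(W,G) = max(5, 13) = 13
E is nearest.

E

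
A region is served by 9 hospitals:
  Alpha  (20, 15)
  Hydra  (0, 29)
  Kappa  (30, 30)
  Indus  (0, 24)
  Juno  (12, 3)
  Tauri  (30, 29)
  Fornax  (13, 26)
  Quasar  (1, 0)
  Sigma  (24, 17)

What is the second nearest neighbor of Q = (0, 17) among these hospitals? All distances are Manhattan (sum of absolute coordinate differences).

d(Q, Alpha) = 20 + 2 = 22
d(Q, Hydra) = 0 + 12 = 12
d(Q, Kappa) = 30 + 13 = 43
d(Q, Indus) = 0 + 7 = 7
d(Q, Juno) = 12 + 14 = 26
d(Q, Tauri) = 30 + 12 = 42
d(Q, Fornax) = 13 + 9 = 22
d(Q, Quasar) = 1 + 17 = 18
d(Q, Sigma) = 24 + 0 = 24
Sorted ascending: Indus, Hydra, Quasar, … — the second-nearest is Hydra.

Hydra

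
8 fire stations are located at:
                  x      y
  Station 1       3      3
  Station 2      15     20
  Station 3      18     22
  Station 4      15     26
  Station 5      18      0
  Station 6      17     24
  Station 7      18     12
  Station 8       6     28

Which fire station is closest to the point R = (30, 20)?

Compare squared distances (the ordering matches that of the actual distances):
d²(R, Station 1) = (30−3)² + (20−3)² = 729 + 289 = 1018
d²(R, Station 2) = (30−15)² + (20−20)² = 225 + 0 = 225
d²(R, Station 3) = (30−18)² + (20−22)² = 144 + 4 = 148
d²(R, Station 4) = (30−15)² + (20−26)² = 225 + 36 = 261
d²(R, Station 5) = (30−18)² + (20−0)² = 144 + 400 = 544
d²(R, Station 6) = (30−17)² + (20−24)² = 169 + 16 = 185
d²(R, Station 7) = (30−18)² + (20−12)² = 144 + 64 = 208
d²(R, Station 8) = (30−6)² + (20−28)² = 576 + 64 = 640
Minimum is at Station 3.

Station 3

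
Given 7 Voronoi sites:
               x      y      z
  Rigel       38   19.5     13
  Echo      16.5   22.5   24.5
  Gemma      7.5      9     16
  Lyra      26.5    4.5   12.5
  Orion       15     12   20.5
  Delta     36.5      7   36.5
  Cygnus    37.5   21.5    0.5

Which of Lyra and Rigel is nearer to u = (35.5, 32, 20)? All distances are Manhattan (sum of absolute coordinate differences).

d(u, Lyra) = |35.5−26.5| + |32−4.5| + |20−12.5| = 9 + 27.5 + 7.5 = 44
d(u, Rigel) = |35.5−38| + |32−19.5| + |20−13| = 2.5 + 12.5 + 7 = 22
44 > 22, so Rigel is closer.

Rigel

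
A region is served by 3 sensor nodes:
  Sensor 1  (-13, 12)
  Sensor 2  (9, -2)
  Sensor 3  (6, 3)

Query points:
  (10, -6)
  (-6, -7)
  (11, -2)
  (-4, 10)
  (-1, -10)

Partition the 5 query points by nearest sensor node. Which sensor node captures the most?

(10, -6) — d² to each: Sensor 1:853, Sensor 2:17, Sensor 3:97 → nearest is Sensor 2
(-6, -7) — d² to each: Sensor 1:410, Sensor 2:250, Sensor 3:244 → nearest is Sensor 3
(11, -2) — d² to each: Sensor 1:772, Sensor 2:4, Sensor 3:50 → nearest is Sensor 2
(-4, 10) — d² to each: Sensor 1:85, Sensor 2:313, Sensor 3:149 → nearest is Sensor 1
(-1, -10) — d² to each: Sensor 1:628, Sensor 2:164, Sensor 3:218 → nearest is Sensor 2
Tally — Sensor 1:1, Sensor 2:3, Sensor 3:1. Sensor 2 captures the most (3).

Sensor 2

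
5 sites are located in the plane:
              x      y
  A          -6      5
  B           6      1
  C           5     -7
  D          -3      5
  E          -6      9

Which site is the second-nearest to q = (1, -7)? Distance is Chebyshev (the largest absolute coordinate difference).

d(q,A) = max(7, 12) = 12
d(q,B) = max(5, 8) = 8
d(q,C) = max(4, 0) = 4
d(q,D) = max(4, 12) = 12
d(q,E) = max(7, 16) = 16
Sorted ascending: C, B, A, … — the second-nearest is B.

B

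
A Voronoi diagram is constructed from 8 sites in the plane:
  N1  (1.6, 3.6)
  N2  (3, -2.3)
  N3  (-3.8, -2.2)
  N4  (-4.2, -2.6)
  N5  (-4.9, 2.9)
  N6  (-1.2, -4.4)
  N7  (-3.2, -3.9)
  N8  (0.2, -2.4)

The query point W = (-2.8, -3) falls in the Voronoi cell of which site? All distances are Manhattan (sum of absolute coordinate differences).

N7

d(W,N1) = 4.4 + 6.6 = 11
d(W,N2) = 5.8 + 0.7 = 6.5
d(W,N3) = 1 + 0.8 = 1.8
d(W,N4) = 1.4 + 0.4 = 1.8
d(W,N5) = 2.1 + 5.9 = 8
d(W,N6) = 1.6 + 1.4 = 3
d(W,N7) = 0.4 + 0.9 = 1.3
d(W,N8) = 3 + 0.6 = 3.6
The smallest is to N7, so W lies in the Voronoi region of N7.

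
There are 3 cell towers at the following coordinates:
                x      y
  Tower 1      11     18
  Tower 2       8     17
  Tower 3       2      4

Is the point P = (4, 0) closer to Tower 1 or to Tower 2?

Compare squared distances:
d²(P, Tower 1) = (4−11)² + (0−18)² = 49 + 324 = 373
d²(P, Tower 2) = (4−8)² + (0−17)² = 16 + 289 = 305
373 > 305, so Tower 2 is closer.

Tower 2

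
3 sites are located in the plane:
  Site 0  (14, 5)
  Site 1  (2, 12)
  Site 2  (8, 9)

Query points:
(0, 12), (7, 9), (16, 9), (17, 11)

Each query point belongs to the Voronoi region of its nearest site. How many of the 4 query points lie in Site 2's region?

(0, 12) — d² to each: Site 0:245, Site 1:4, Site 2:73 → nearest is Site 1
(7, 9) — d² to each: Site 0:65, Site 1:34, Site 2:1 → nearest is Site 2
(16, 9) — d² to each: Site 0:20, Site 1:205, Site 2:64 → nearest is Site 0
(17, 11) — d² to each: Site 0:45, Site 1:226, Site 2:85 → nearest is Site 0
1 of the 4 points has Site 2 as nearest.

1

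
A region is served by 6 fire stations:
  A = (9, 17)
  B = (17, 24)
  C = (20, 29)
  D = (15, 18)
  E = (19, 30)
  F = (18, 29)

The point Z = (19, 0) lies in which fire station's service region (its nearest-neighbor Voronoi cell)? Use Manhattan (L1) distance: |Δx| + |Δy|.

D

d(Z,A) = |19−9| + |0−17| = 10 + 17 = 27
d(Z,B) = |19−17| + |0−24| = 2 + 24 = 26
d(Z,C) = |19−20| + |0−29| = 1 + 29 = 30
d(Z,D) = |19−15| + |0−18| = 4 + 18 = 22
d(Z,E) = |19−19| + |0−30| = 0 + 30 = 30
d(Z,F) = |19−18| + |0−29| = 1 + 29 = 30
Minimum is at D.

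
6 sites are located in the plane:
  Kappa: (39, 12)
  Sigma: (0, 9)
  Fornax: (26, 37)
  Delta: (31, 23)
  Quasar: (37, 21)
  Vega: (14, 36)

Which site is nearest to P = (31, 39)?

Fornax

Squared Euclidean distances:
d²(P, Kappa) = 64 + 729 = 793
d²(P, Sigma) = 961 + 900 = 1861
d²(P, Fornax) = 25 + 4 = 29
d²(P, Delta) = 0 + 256 = 256
d²(P, Quasar) = 36 + 324 = 360
d²(P, Vega) = 289 + 9 = 298
The smallest is to Fornax, so P lies in the Voronoi region of Fornax.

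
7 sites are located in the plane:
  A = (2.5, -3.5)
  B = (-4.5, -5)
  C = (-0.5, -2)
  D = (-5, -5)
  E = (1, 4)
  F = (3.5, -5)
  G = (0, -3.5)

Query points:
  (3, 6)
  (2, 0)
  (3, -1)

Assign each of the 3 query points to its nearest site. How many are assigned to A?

(3, 6) — d² to each: A:90.5, B:177.25, C:76.25, D:185, E:8, F:121.25, G:99.25 → nearest is E
(2, 0) — d² to each: A:12.5, B:67.25, C:10.25, D:74, E:17, F:27.25, G:16.25 → nearest is C
(3, -1) — d² to each: A:6.5, B:72.25, C:13.25, D:80, E:29, F:16.25, G:15.25 → nearest is A
1 of the 3 points has A as nearest.

1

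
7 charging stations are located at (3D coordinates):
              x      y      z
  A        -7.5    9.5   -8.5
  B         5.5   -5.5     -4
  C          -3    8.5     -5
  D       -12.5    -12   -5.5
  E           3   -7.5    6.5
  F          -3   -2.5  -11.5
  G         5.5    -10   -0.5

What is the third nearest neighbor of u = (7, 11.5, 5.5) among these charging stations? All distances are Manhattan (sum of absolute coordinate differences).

B

d(u,A) = |7−(-7.5)| + |11.5−9.5| + |5.5−(-8.5)| = 14.5 + 2 + 14 = 30.5
d(u,B) = |7−5.5| + |11.5−(-5.5)| + |5.5−(-4)| = 1.5 + 17 + 9.5 = 28
d(u,C) = |7−(-3)| + |11.5−8.5| + |5.5−(-5)| = 10 + 3 + 10.5 = 23.5
d(u,D) = |7−(-12.5)| + |11.5−(-12)| + |5.5−(-5.5)| = 19.5 + 23.5 + 11 = 54
d(u,E) = |7−3| + |11.5−(-7.5)| + |5.5−6.5| = 4 + 19 + 1 = 24
d(u,F) = |7−(-3)| + |11.5−(-2.5)| + |5.5−(-11.5)| = 10 + 14 + 17 = 41
d(u,G) = |7−5.5| + |11.5−(-10)| + |5.5−(-0.5)| = 1.5 + 21.5 + 6 = 29
Sorted ascending: C, E, B, G, … — the third-nearest is B.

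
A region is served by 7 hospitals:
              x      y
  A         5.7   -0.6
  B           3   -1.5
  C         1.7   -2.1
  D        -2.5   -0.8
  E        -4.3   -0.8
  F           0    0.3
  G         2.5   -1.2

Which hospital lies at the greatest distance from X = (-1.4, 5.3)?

Compare squared distances (the ordering matches that of the actual distances):
|XA|² = 50.41 + 34.81 = 85.22
|XB|² = 19.36 + 46.24 = 65.6
|XC|² = 9.61 + 54.76 = 64.37
|XD|² = 1.21 + 37.21 = 38.42
|XE|² = 8.41 + 37.21 = 45.62
|XF|² = 1.96 + 25 = 26.96
|XG|² = 15.21 + 42.25 = 57.46
The largest is to A.

A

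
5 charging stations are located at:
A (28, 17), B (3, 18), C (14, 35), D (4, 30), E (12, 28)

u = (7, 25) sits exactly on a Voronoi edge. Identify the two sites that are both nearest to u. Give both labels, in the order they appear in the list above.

Squared distances from u to each site:
|uA|² = (7−28)² + (25−17)² = 441 + 64 = 505
|uB|² = (7−3)² + (25−18)² = 16 + 49 = 65
|uC|² = (7−14)² + (25−35)² = 49 + 100 = 149
|uD|² = (7−4)² + (25−30)² = 9 + 25 = 34
|uE|² = (7−12)² + (25−28)² = 25 + 9 = 34
u is equidistant from D and E (both at squared distance 34), and every other site is strictly farther — so u lies on the D–E Voronoi edge.

D and E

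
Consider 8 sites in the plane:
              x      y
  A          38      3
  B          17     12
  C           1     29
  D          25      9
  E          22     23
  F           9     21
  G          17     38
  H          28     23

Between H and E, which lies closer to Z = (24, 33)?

Compare squared distances:
|ZH|² = (24−28)² + (33−23)² = 16 + 100 = 116
|ZE|² = (24−22)² + (33−23)² = 4 + 100 = 104
116 > 104, so E is closer.

E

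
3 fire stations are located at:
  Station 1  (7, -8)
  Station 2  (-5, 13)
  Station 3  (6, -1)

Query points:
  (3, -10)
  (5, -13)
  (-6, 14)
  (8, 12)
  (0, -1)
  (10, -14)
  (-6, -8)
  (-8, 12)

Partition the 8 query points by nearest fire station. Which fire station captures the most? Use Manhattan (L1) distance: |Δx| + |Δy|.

(3, -10) — d to each: Station 1:6, Station 2:31, Station 3:12 → nearest is Station 1
(5, -13) — d to each: Station 1:7, Station 2:36, Station 3:13 → nearest is Station 1
(-6, 14) — d to each: Station 1:35, Station 2:2, Station 3:27 → nearest is Station 2
(8, 12) — d to each: Station 1:21, Station 2:14, Station 3:15 → nearest is Station 2
(0, -1) — d to each: Station 1:14, Station 2:19, Station 3:6 → nearest is Station 3
(10, -14) — d to each: Station 1:9, Station 2:42, Station 3:17 → nearest is Station 1
(-6, -8) — d to each: Station 1:13, Station 2:22, Station 3:19 → nearest is Station 1
(-8, 12) — d to each: Station 1:35, Station 2:4, Station 3:27 → nearest is Station 2
Tally — Station 1:4, Station 2:3, Station 3:1. Station 1 captures the most (4).

Station 1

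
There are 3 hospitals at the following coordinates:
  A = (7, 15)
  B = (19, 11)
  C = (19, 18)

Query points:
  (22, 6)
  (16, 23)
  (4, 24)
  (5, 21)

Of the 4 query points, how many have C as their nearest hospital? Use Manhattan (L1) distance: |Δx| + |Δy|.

1

(22, 6) — d to each: A:24, B:8, C:15 → nearest is B
(16, 23) — d to each: A:17, B:15, C:8 → nearest is C
(4, 24) — d to each: A:12, B:28, C:21 → nearest is A
(5, 21) — d to each: A:8, B:24, C:17 → nearest is A
1 of the 4 points has C as nearest.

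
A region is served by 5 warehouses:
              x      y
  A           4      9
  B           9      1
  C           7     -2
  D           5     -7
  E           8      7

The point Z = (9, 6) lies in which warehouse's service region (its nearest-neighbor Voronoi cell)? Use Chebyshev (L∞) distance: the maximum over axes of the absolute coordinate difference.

d(Z,A) = max(5, 3) = 5
d(Z,B) = max(0, 5) = 5
d(Z,C) = max(2, 8) = 8
d(Z,D) = max(4, 13) = 13
d(Z,E) = max(1, 1) = 1
The smallest is to E, so Z lies in the Voronoi region of E.

E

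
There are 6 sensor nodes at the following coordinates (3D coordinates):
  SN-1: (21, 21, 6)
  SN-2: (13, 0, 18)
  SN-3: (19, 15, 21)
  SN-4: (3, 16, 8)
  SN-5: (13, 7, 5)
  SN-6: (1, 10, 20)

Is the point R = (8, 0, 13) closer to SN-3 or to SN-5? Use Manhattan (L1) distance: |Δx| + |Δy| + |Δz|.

SN-5

d(R, SN-3) = |8−19| + |0−15| + |13−21| = 11 + 15 + 8 = 34
d(R, SN-5) = |8−13| + |0−7| + |13−5| = 5 + 7 + 8 = 20
34 > 20, so SN-5 is closer.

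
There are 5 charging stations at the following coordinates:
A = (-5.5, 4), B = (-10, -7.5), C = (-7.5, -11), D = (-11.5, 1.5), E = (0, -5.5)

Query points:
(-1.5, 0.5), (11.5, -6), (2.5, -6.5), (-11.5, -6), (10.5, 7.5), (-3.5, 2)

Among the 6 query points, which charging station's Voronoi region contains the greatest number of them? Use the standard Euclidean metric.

(-1.5, 0.5) — d² to each: A:28.25, B:136.25, C:168.25, D:101, E:38.25 → nearest is A
(11.5, -6) — d² to each: A:389, B:464.5, C:386, D:585.25, E:132.5 → nearest is E
(2.5, -6.5) — d² to each: A:174.25, B:157.25, C:120.25, D:260, E:7.25 → nearest is E
(-11.5, -6) — d² to each: A:136, B:4.5, C:41, D:56.25, E:132.5 → nearest is B
(10.5, 7.5) — d² to each: A:268.25, B:645.25, C:666.25, D:520, E:279.25 → nearest is A
(-3.5, 2) — d² to each: A:8, B:132.5, C:185, D:64.25, E:68.5 → nearest is A
Tally — A:3, B:1, E:2. A captures the most (3).

A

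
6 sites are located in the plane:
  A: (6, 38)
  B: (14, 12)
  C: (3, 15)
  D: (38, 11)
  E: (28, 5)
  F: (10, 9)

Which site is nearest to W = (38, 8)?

Compare squared distances (the ordering matches that of the actual distances):
|WA|² = (38−6)² + (8−38)² = 1024 + 900 = 1924
|WB|² = (38−14)² + (8−12)² = 576 + 16 = 592
|WC|² = (38−3)² + (8−15)² = 1225 + 49 = 1274
|WD|² = (38−38)² + (8−11)² = 0 + 9 = 9
|WE|² = (38−28)² + (8−5)² = 100 + 9 = 109
|WF|² = (38−10)² + (8−9)² = 784 + 1 = 785
D is nearest.

D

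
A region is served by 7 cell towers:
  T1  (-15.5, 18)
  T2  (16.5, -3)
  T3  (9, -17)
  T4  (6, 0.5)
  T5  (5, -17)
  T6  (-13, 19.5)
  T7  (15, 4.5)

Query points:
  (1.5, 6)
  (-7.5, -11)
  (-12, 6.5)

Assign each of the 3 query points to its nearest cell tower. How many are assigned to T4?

1

(1.5, 6) — d² to each: T1:433, T2:306, T3:585.25, T4:50.5, T5:541.25, T6:392.5, T7:184.5 → nearest is T4
(-7.5, -11) — d² to each: T1:905, T2:640, T3:308.25, T4:314.5, T5:192.25, T6:960.5, T7:746.5 → nearest is T5
(-12, 6.5) — d² to each: T1:144.5, T2:902.5, T3:993.25, T4:360, T5:841.25, T6:170, T7:733 → nearest is T1
1 of the 3 points has T4 as nearest.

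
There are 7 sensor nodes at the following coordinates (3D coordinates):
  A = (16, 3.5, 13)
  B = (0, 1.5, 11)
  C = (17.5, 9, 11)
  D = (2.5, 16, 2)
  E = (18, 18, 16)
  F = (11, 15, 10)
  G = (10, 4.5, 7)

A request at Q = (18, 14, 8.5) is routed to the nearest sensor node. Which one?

C

Since √ is increasing, it suffices to compare squared distances:
|QA|² = (18−16)² + (14−3.5)² + (8.5−13)² = 4 + 110.25 + 20.25 = 134.5
|QB|² = (18−0)² + (14−1.5)² + (8.5−11)² = 324 + 156.25 + 6.25 = 486.5
|QC|² = (18−17.5)² + (14−9)² + (8.5−11)² = 0.25 + 25 + 6.25 = 31.5
|QD|² = (18−2.5)² + (14−16)² + (8.5−2)² = 240.25 + 4 + 42.25 = 286.5
|QE|² = (18−18)² + (14−18)² + (8.5−16)² = 0 + 16 + 56.25 = 72.25
|QF|² = (18−11)² + (14−15)² + (8.5−10)² = 49 + 1 + 2.25 = 52.25
|QG|² = (18−10)² + (14−4.5)² + (8.5−7)² = 64 + 90.25 + 2.25 = 156.5
The smallest is to C, so Q lies in the Voronoi region of C.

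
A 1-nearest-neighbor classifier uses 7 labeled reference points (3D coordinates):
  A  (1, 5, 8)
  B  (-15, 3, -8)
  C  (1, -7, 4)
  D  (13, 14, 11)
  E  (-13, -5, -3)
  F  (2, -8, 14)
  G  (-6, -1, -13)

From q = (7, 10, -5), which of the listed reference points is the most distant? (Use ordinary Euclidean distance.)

F

Squared Euclidean distances:
|qA|² = (7−1)² + (10−5)² + (-5−8)² = 36 + 25 + 169 = 230
|qB|² = (7−(-15))² + (10−3)² + (-5−(-8))² = 484 + 49 + 9 = 542
|qC|² = (7−1)² + (10−(-7))² + (-5−4)² = 36 + 289 + 81 = 406
|qD|² = (7−13)² + (10−14)² + (-5−11)² = 36 + 16 + 256 = 308
|qE|² = (7−(-13))² + (10−(-5))² + (-5−(-3))² = 400 + 225 + 4 = 629
|qF|² = (7−2)² + (10−(-8))² + (-5−14)² = 25 + 324 + 361 = 710
|qG|² = (7−(-6))² + (10−(-1))² + (-5−(-13))² = 169 + 121 + 64 = 354
The largest is to F.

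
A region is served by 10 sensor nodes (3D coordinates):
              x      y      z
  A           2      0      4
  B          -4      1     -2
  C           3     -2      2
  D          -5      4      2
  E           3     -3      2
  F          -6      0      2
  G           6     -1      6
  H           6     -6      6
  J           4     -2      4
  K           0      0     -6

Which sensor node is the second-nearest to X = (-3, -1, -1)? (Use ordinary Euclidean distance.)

F

Since √ is increasing, it suffices to compare squared distances:
|XA|² = 25 + 1 + 25 = 51
|XB|² = 1 + 4 + 1 = 6
|XC|² = 36 + 1 + 9 = 46
|XD|² = 4 + 25 + 9 = 38
|XE|² = 36 + 4 + 9 = 49
|XF|² = 9 + 1 + 9 = 19
|XG|² = 81 + 0 + 49 = 130
|XH|² = 81 + 25 + 49 = 155
|XJ|² = 49 + 1 + 25 = 75
|XK|² = 9 + 1 + 25 = 35
Sorted ascending: B, F, K, … — the second-nearest is F.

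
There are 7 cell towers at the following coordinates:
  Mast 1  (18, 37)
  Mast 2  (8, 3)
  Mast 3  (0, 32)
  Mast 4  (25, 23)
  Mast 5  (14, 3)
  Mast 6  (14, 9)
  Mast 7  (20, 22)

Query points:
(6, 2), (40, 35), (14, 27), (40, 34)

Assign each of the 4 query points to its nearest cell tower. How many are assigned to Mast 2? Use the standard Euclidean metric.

1

(6, 2) — d² to each: Mast 1:1369, Mast 2:5, Mast 3:936, Mast 4:802, Mast 5:65, Mast 6:113, Mast 7:596 → nearest is Mast 2
(40, 35) — d² to each: Mast 1:488, Mast 2:2048, Mast 3:1609, Mast 4:369, Mast 5:1700, Mast 6:1352, Mast 7:569 → nearest is Mast 4
(14, 27) — d² to each: Mast 1:116, Mast 2:612, Mast 3:221, Mast 4:137, Mast 5:576, Mast 6:324, Mast 7:61 → nearest is Mast 7
(40, 34) — d² to each: Mast 1:493, Mast 2:1985, Mast 3:1604, Mast 4:346, Mast 5:1637, Mast 6:1301, Mast 7:544 → nearest is Mast 4
1 of the 4 points has Mast 2 as nearest.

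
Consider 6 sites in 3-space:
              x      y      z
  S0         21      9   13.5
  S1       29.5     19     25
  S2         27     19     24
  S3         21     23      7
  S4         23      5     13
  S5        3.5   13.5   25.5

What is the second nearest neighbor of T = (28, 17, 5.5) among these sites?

Since √ is increasing, it suffices to compare squared distances:
|TS0|² = (28−21)² + (17−9)² + (5.5−13.5)² = 49 + 64 + 64 = 177
|TS1|² = (28−29.5)² + (17−19)² + (5.5−25)² = 2.25 + 4 + 380.25 = 386.5
|TS2|² = (28−27)² + (17−19)² + (5.5−24)² = 1 + 4 + 342.25 = 347.25
|TS3|² = (28−21)² + (17−23)² + (5.5−7)² = 49 + 36 + 2.25 = 87.25
|TS4|² = (28−23)² + (17−5)² + (5.5−13)² = 25 + 144 + 56.25 = 225.25
|TS5|² = (28−3.5)² + (17−13.5)² + (5.5−25.5)² = 600.25 + 12.25 + 400 = 1012.5
Sorted ascending: S3, S0, S4, … — the second-nearest is S0.

S0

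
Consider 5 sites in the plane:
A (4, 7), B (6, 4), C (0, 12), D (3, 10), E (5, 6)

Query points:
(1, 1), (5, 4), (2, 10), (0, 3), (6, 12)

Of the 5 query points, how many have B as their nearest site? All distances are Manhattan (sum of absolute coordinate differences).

3

(1, 1) — d to each: A:9, B:8, C:12, D:11, E:9 → nearest is B
(5, 4) — d to each: A:4, B:1, C:13, D:8, E:2 → nearest is B
(2, 10) — d to each: A:5, B:10, C:4, D:1, E:7 → nearest is D
(0, 3) — d to each: A:8, B:7, C:9, D:10, E:8 → nearest is B
(6, 12) — d to each: A:7, B:8, C:6, D:5, E:7 → nearest is D
3 of the 5 points have B as nearest.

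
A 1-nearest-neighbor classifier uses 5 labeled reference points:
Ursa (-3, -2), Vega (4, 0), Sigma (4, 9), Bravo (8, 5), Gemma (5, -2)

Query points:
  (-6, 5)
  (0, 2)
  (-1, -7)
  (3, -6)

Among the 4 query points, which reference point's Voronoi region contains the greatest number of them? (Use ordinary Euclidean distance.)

Ursa

(-6, 5) — d² to each: Ursa:58, Vega:125, Sigma:116, Bravo:196, Gemma:170 → nearest is Ursa
(0, 2) — d² to each: Ursa:25, Vega:20, Sigma:65, Bravo:73, Gemma:41 → nearest is Vega
(-1, -7) — d² to each: Ursa:29, Vega:74, Sigma:281, Bravo:225, Gemma:61 → nearest is Ursa
(3, -6) — d² to each: Ursa:52, Vega:37, Sigma:226, Bravo:146, Gemma:20 → nearest is Gemma
Tally — Ursa:2, Vega:1, Gemma:1. Ursa captures the most (2).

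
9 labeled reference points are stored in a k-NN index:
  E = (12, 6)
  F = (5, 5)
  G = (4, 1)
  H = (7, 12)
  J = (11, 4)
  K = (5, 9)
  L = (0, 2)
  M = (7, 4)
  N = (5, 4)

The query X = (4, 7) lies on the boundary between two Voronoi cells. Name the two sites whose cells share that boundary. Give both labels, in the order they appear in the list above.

F and K

Squared distances from X to each site:
|XE|² = 64 + 1 = 65
|XF|² = 1 + 4 = 5
|XG|² = 0 + 36 = 36
|XH|² = 9 + 25 = 34
|XJ|² = 49 + 9 = 58
|XK|² = 1 + 4 = 5
|XL|² = 16 + 25 = 41
|XM|² = 9 + 9 = 18
|XN|² = 1 + 9 = 10
X is equidistant from F and K (both at squared distance 5), and every other site is strictly farther — so X lies on the F–K Voronoi edge.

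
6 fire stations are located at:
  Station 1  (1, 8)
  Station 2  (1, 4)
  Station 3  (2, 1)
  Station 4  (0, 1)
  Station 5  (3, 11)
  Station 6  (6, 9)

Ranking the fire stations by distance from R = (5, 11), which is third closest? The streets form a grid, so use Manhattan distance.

d(R, Station 1) = 4 + 3 = 7
d(R, Station 2) = 4 + 7 = 11
d(R, Station 3) = 3 + 10 = 13
d(R, Station 4) = 5 + 10 = 15
d(R, Station 5) = 2 + 0 = 2
d(R, Station 6) = 1 + 2 = 3
Sorted ascending: Station 5, Station 6, Station 1, Station 2, … — the third-nearest is Station 1.

Station 1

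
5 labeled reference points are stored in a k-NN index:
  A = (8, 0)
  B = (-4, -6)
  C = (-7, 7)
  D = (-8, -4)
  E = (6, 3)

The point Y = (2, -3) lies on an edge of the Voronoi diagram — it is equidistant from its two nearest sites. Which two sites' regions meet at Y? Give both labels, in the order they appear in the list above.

A and B

Squared distances from Y to each site:
|YA|² = (2−8)² + (-3−0)² = 36 + 9 = 45
|YB|² = (2−(-4))² + (-3−(-6))² = 36 + 9 = 45
|YC|² = (2−(-7))² + (-3−7)² = 81 + 100 = 181
|YD|² = (2−(-8))² + (-3−(-4))² = 100 + 1 = 101
|YE|² = (2−6)² + (-3−3)² = 16 + 36 = 52
Y is equidistant from A and B (both at squared distance 45), and every other site is strictly farther — so Y lies on the A–B Voronoi edge.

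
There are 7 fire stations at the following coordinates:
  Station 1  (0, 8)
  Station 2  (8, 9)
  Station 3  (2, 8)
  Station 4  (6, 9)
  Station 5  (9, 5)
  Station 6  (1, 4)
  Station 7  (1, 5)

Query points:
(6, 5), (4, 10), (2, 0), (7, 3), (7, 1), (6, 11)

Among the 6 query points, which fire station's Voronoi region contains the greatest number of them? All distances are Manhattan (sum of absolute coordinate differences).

Station 5

(6, 5) — d to each: Station 1:9, Station 2:6, Station 3:7, Station 4:4, Station 5:3, Station 6:6, Station 7:5 → nearest is Station 5
(4, 10) — d to each: Station 1:6, Station 2:5, Station 3:4, Station 4:3, Station 5:10, Station 6:9, Station 7:8 → nearest is Station 4
(2, 0) — d to each: Station 1:10, Station 2:15, Station 3:8, Station 4:13, Station 5:12, Station 6:5, Station 7:6 → nearest is Station 6
(7, 3) — d to each: Station 1:12, Station 2:7, Station 3:10, Station 4:7, Station 5:4, Station 6:7, Station 7:8 → nearest is Station 5
(7, 1) — d to each: Station 1:14, Station 2:9, Station 3:12, Station 4:9, Station 5:6, Station 6:9, Station 7:10 → nearest is Station 5
(6, 11) — d to each: Station 1:9, Station 2:4, Station 3:7, Station 4:2, Station 5:9, Station 6:12, Station 7:11 → nearest is Station 4
Tally — Station 4:2, Station 5:3, Station 6:1. Station 5 captures the most (3).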